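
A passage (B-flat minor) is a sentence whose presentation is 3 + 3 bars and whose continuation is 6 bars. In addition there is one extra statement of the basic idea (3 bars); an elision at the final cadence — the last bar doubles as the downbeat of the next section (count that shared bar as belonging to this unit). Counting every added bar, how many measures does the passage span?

15 measures

Basic sentence: 3 + 3 + 6 = 12 bars.
12 (basic form) + 3 (extra statement) = 15.
The elision shares a bar with the next section but does not change this unit's count.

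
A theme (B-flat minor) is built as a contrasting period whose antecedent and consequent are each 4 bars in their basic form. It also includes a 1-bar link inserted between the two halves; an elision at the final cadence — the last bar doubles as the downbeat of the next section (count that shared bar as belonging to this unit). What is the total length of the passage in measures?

9 measures

Basic contrasting period: 4 + 4 = 8 bars.
8 (basic form) + 1 (link) = 9.
The elision shares a bar with the next section but does not change this unit's count.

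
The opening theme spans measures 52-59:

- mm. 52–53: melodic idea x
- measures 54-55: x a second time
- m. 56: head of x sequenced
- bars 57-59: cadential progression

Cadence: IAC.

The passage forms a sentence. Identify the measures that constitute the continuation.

After the presentation (measures 52-55), the continuation covers the fragmentation through the cadence: mm. 56–59.

measures 56–59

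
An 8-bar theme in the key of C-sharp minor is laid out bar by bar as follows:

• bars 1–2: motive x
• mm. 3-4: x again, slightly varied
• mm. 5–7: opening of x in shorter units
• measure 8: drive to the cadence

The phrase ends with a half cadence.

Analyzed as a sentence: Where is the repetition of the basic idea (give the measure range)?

The presentation of a sentence is the basic idea (mm. 1–2) plus its repetition (mm. 3–4); the repetition of the basic idea is therefore bars 3–4.

measures 3–4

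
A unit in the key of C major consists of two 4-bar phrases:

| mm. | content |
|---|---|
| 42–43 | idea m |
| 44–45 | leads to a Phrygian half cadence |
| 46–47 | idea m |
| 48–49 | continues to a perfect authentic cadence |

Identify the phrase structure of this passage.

parallel period

Phrase 1 ends with a Phrygian half cadence (weaker) and phrase 2 with a perfect authentic cadence (stronger): antecedent + consequent = a period.
The two phrases open with the same material (m / m), so the period is parallel.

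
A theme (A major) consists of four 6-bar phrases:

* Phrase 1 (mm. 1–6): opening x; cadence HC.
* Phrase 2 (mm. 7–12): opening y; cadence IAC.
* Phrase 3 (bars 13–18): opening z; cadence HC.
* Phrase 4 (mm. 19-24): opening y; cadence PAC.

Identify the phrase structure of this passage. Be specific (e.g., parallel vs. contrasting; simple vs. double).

contrasting double period

Four phrases in two halves: the first half (bars 1–12) ends with an imperfect authentic cadence, the second (measures 13–24) with a perfect authentic cadence — a large antecedent–consequent pair, i.e. a double period.
Phrase 3 begins with different material from phrase 1, making it contrasting.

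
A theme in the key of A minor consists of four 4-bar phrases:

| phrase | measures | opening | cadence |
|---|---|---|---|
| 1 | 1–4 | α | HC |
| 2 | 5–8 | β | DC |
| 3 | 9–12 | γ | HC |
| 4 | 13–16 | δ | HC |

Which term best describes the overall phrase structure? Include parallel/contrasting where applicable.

Phrase 4 ends with a half cadence, no stronger than phrase 2's deceptive cadence, so the four phrases do not form a double period; nor do phrases 3–4 duplicate 1–2, so it is not a repeated period. With no phrase reaching a conclusive cadence, the passage is a phrase group.

phrase group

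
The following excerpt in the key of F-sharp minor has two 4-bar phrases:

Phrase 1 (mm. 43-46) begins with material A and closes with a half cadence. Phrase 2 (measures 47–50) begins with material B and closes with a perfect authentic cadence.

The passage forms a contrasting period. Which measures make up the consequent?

measures 47–50

The antecedent is the phrase ending with the weaker cadence (half cadence, phrase 1) and the consequent the one ending more conclusively (perfect authentic cadence, phrase 2); the consequent is mm. 47–50.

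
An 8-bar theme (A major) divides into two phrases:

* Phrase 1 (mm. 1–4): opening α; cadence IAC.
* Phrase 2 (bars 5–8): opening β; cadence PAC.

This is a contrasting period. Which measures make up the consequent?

The phrase ending with the weaker cadence (imperfect authentic cadence) is the antecedent; the one ending more conclusively (perfect authentic cadence) is the consequent. The consequent is measures 5–8.

measures 5–8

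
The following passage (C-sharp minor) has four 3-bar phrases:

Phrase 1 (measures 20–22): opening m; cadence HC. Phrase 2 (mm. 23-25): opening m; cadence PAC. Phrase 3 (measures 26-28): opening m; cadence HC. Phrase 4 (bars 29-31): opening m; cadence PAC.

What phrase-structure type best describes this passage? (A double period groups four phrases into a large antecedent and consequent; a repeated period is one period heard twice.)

repeated period

The cadence pattern HC–PAC–HC–PAC is weak–strong twice, and phrases 3–4 restate phrases 1–2: a period heard twice, not a double period (which would end weakly at phrase 2).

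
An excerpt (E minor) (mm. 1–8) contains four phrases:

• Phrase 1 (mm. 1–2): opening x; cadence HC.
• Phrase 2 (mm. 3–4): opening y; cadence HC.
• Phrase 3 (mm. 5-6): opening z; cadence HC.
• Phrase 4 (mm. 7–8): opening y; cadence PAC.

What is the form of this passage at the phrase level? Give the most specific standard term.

contrasting double period

Four phrases in two halves: the first half (bars 1-4) ends with a half cadence, the second (bars 5–8) with a perfect authentic cadence — a large antecedent–consequent pair, i.e. a double period.
Phrase 3 begins with different material from phrase 1, making it contrasting.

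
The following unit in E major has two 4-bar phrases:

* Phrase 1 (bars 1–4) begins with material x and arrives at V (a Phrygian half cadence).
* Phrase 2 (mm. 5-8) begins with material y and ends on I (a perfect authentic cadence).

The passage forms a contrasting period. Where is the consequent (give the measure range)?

The antecedent is the phrase ending with the weaker cadence (Phrygian half cadence, phrase 1) and the consequent the one ending more conclusively (perfect authentic cadence, phrase 2); the consequent is measures 5–8.

measures 5–8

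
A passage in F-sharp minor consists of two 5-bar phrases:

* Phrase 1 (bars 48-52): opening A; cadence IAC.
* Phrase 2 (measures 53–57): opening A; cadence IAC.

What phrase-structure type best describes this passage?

repeated phrase

Both phrases have the same opening (A) and the same cadence (imperfect authentic cadence): the second is a restatement, not a consequent, so this is a repeated phrase rather than a period.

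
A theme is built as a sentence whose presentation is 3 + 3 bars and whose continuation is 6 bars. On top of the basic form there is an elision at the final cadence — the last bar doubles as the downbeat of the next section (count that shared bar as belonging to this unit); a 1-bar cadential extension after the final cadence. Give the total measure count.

13 measures

Basic sentence: 3 + 3 + 6 = 12 bars.
12 (basic form) + 1 (cadential extension) = 13.
The elision shares a bar with the next section but does not change this unit's count.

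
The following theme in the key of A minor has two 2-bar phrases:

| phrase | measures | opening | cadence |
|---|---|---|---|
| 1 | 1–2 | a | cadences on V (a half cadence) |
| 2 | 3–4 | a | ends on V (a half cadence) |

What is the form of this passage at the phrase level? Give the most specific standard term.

Both phrases have the same opening (a) and the same cadence (half cadence): the second is a restatement, not a consequent, so this is a repeated phrase rather than a period.

repeated phrase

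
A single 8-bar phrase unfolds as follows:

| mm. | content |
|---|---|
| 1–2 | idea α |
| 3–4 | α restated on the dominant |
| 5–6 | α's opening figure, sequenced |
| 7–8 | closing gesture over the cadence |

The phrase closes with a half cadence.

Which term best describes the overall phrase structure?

Basic idea (mm. 1-2) + its repetition (bars 3-4) form the presentation; fragmentation and cadence (bars 5-8) form the continuation — the 8-bar whole is a sentence.

sentence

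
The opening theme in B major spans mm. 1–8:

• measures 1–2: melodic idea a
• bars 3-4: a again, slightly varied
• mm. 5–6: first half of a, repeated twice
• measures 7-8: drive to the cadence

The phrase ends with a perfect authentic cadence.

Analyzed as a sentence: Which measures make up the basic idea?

The presentation of a sentence is the basic idea (mm. 1-2) plus its repetition (mm. 3–4); the basic idea is therefore bars 1-2.

measures 1–2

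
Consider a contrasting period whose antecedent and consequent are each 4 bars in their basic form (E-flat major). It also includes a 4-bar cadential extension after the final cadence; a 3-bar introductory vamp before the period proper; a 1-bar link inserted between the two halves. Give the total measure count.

Basic contrasting period: 4 + 4 = 8 bars.
8 (basic form) + 4 (cadential extension) + 3 (introduction) + 1 (link) = 16.

16 measures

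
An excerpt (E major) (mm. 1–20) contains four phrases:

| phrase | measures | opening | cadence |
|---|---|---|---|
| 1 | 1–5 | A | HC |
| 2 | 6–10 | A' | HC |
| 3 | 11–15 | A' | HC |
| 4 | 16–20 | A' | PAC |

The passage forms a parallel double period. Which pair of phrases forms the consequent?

In a double period the first pair of phrases (ending half cadence) is the large antecedent and the second pair (ending perfect authentic cadence) is the large consequent; the consequent is phrases 3 and 4.

phrases 3 and 4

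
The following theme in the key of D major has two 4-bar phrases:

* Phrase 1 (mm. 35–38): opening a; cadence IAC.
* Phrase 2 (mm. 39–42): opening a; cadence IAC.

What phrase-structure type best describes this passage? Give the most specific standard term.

repeated phrase

Both phrases have the same opening (a) and the same cadence (imperfect authentic cadence): the second is a restatement, not a consequent, so this is a repeated phrase rather than a period.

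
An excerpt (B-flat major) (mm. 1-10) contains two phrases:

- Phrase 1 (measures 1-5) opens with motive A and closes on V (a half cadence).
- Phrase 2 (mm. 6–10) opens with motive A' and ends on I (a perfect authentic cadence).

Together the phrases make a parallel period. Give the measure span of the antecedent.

The phrase ending with the weaker cadence (half cadence) is the antecedent; the one ending more conclusively (perfect authentic cadence) is the consequent. The antecedent is measures 1–5.

measures 1–5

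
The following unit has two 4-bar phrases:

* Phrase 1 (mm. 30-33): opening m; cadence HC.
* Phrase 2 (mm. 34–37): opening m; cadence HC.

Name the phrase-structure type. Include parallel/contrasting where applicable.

repeated phrase

Both phrases have the same opening (m) and the same cadence (half cadence): the second is a restatement, not a consequent, so this is a repeated phrase rather than a period.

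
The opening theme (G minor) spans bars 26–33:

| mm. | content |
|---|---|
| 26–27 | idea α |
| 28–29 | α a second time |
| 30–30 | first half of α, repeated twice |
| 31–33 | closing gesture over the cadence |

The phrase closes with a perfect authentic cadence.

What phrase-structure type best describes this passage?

sentence

Basic idea (bars 26–27) + its repetition (measures 28–29) form the presentation; fragmentation and cadence (measures 30-33) form the continuation — the 8-bar whole is a sentence.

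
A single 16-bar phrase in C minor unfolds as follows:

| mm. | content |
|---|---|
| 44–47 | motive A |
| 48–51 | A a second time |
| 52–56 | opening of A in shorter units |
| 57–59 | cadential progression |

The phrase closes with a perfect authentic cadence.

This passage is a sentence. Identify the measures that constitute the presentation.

The presentation of a sentence is the basic idea (measures 44-47) plus its repetition (measures 48–51); the presentation is therefore bars 44-51.

measures 44–51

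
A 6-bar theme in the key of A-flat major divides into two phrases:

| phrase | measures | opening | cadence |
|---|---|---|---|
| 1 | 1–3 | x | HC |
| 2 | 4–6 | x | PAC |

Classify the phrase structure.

Phrase 1 ends with a half cadence (weaker) and phrase 2 with a perfect authentic cadence (stronger): antecedent + consequent = a period.
The two phrases open with the same material (x / x), so the period is parallel.

parallel period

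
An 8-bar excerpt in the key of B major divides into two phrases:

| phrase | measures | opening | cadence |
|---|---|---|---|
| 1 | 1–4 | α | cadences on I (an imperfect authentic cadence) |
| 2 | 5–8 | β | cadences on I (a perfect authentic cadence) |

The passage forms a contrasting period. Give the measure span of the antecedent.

measures 1–4

The phrase ending with the weaker cadence (imperfect authentic cadence) is the antecedent; the one ending more conclusively (perfect authentic cadence) is the consequent. The antecedent is measures 1–4.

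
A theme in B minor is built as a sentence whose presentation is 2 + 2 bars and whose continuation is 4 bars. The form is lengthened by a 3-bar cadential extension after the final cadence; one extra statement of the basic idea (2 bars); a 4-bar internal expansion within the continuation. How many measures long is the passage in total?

Basic sentence: 2 + 2 + 4 = 8 bars.
8 (basic form) + 3 (cadential extension) + 2 (extra statement) + 4 (internal expansion) = 17.

17 measures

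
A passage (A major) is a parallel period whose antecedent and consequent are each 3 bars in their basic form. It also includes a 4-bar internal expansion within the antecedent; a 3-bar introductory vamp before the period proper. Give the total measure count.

13 measures

Basic parallel period: 3 + 3 = 6 bars.
6 (basic form) + 4 (internal expansion) + 3 (introduction) = 13.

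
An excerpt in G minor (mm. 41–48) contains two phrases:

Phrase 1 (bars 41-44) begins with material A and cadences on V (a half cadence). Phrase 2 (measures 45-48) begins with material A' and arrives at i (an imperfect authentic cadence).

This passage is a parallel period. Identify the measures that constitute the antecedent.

The antecedent is the phrase ending with the weaker cadence (half cadence, phrase 1) and the consequent the one ending more conclusively (imperfect authentic cadence, phrase 2); the antecedent is mm. 41–44.

measures 41–44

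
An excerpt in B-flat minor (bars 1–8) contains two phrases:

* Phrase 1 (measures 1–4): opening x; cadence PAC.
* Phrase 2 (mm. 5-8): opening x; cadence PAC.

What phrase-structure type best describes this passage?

Both phrases have the same opening (x) and the same cadence (perfect authentic cadence): the second is a restatement, not a consequent, so this is a repeated phrase rather than a period.

repeated phrase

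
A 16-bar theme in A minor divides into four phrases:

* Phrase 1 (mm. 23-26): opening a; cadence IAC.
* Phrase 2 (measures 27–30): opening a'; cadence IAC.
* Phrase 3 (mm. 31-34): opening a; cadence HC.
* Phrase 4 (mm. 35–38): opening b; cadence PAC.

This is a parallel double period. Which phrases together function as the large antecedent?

In a double period the first pair of phrases (ending imperfect authentic cadence) is the large antecedent and the second pair (ending perfect authentic cadence) is the large consequent; the antecedent is phrases 1 and 2.

phrases 1 and 2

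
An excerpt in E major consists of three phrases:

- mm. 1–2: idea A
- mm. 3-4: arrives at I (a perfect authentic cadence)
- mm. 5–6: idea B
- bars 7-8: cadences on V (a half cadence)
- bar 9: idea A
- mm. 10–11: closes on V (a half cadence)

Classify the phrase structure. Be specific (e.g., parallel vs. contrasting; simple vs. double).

phrase group

The final phrase closes with a half cadence, which is not stronger than the preceding half cadence; the 3 phrases lack an overall antecedent–consequent design and so form a phrase group.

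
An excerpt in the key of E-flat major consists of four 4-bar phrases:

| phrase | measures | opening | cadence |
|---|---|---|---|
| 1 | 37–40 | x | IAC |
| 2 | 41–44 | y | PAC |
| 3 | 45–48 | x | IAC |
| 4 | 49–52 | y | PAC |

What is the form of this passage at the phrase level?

The cadence pattern IAC–PAC–IAC–PAC is weak–strong twice, and phrases 3–4 restate phrases 1–2: a period heard twice, not a double period (which would end weakly at phrase 2).

repeated period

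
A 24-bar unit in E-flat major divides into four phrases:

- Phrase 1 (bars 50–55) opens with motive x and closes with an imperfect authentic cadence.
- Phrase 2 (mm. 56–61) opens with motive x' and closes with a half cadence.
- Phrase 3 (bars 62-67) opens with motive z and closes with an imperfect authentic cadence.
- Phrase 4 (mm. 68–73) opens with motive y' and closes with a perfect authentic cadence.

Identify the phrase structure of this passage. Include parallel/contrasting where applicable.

Four phrases in two halves: the first half (bars 50–61) ends with a half cadence, the second (mm. 62–73) with a perfect authentic cadence — a large antecedent–consequent pair, i.e. a double period.
Phrase 3 begins with different material from phrase 1, making it contrasting.

contrasting double period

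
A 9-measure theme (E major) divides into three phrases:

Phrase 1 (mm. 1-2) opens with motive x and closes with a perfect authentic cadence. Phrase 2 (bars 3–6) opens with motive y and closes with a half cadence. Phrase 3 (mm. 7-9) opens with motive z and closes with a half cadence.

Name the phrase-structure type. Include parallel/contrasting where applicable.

phrase group

The final phrase closes with a half cadence, which is not stronger than the preceding half cadence; the 3 phrases lack an overall antecedent–consequent design and so form a phrase group.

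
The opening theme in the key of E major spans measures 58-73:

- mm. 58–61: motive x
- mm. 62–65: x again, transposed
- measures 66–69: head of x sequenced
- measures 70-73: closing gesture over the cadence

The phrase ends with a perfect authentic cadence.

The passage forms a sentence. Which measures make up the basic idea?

The presentation of a sentence is the basic idea (mm. 58–61) plus its repetition (bars 62–65); the basic idea is therefore measures 58–61.

measures 58–61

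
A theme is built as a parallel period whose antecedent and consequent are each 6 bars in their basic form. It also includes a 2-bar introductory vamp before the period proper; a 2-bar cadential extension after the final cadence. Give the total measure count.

16 measures

Basic parallel period: 6 + 6 = 12 bars.
12 (basic form) + 2 (introduction) + 2 (cadential extension) = 16.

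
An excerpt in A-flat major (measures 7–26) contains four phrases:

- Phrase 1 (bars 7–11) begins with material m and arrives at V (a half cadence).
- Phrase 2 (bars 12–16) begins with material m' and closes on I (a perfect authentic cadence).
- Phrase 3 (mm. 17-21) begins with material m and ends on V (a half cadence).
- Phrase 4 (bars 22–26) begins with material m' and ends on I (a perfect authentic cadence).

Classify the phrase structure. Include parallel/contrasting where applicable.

The cadence pattern HC–PAC–HC–PAC is weak–strong twice, and phrases 3–4 restate phrases 1–2: a period heard twice, not a double period (which would end weakly at phrase 2).

repeated period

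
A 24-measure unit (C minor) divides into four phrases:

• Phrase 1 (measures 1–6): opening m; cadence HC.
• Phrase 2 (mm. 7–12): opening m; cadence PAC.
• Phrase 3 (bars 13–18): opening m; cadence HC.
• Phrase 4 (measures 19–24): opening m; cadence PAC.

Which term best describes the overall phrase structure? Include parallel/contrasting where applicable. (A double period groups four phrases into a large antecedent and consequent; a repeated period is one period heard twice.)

The cadence pattern HC–PAC–HC–PAC is weak–strong twice, and phrases 3–4 restate phrases 1–2: a period heard twice, not a double period (which would end weakly at phrase 2).

repeated period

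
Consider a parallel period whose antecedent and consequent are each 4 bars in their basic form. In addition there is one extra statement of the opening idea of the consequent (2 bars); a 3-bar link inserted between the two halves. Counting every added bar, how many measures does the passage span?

13 measures

Basic parallel period: 4 + 4 = 8 bars.
8 (basic form) + 2 (extra statement) + 3 (link) = 13.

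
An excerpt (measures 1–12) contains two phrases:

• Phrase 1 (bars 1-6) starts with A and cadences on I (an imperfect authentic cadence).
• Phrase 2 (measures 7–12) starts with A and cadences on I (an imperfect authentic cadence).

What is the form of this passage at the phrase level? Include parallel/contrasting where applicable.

Both phrases have the same opening (A) and the same cadence (imperfect authentic cadence): the second is a restatement, not a consequent, so this is a repeated phrase rather than a period.

repeated phrase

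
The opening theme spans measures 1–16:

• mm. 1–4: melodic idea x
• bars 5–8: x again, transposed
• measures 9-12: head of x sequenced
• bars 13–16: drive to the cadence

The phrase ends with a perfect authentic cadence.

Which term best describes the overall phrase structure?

Basic idea (mm. 1-4) + its repetition (measures 5–8) form the presentation; fragmentation and cadence (bars 9–16) form the continuation — the 16-bar whole is a sentence.

sentence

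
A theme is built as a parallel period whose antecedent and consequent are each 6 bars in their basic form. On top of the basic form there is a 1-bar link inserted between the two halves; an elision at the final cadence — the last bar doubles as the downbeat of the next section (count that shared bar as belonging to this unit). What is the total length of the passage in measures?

Basic parallel period: 6 + 6 = 12 bars.
12 (basic form) + 1 (link) = 13.
The elision shares a bar with the next section but does not change this unit's count.

13 measures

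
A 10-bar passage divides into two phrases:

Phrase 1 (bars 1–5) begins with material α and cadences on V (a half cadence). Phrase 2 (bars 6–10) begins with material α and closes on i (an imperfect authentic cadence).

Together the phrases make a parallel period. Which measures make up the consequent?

The phrase ending with the weaker cadence (half cadence) is the antecedent; the one ending more conclusively (imperfect authentic cadence) is the consequent. The consequent is measures 6–10.

measures 6–10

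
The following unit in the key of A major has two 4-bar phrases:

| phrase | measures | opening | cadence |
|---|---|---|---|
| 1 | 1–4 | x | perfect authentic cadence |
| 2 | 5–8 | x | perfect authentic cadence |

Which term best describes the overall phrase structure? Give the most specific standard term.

repeated phrase

Both phrases have the same opening (x) and the same cadence (perfect authentic cadence): the second is a restatement, not a consequent, so this is a repeated phrase rather than a period.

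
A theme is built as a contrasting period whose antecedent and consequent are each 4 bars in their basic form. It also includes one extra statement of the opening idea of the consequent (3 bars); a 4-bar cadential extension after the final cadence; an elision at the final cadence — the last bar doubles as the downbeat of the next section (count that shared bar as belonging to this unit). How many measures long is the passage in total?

15 measures

Basic contrasting period: 4 + 4 = 8 bars.
8 (basic form) + 3 (extra statement) + 4 (cadential extension) = 15.
The elision shares a bar with the next section but does not change this unit's count.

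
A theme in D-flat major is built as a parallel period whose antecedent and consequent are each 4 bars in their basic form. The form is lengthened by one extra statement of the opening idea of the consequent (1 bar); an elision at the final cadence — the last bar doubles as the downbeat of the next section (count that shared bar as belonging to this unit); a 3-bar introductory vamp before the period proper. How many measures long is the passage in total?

Basic parallel period: 4 + 4 = 8 bars.
8 (basic form) + 1 (extra statement) + 3 (introduction) = 12.
The elision shares a bar with the next section but does not change this unit's count.

12 measures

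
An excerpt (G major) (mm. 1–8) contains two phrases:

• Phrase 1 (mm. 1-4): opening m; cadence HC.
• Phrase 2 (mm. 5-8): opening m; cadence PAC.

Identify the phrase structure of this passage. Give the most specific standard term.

parallel period

Phrase 1 ends with a half cadence (weaker) and phrase 2 with a perfect authentic cadence (stronger): antecedent + consequent = a period.
The two phrases open with the same material (m / m), so the period is parallel.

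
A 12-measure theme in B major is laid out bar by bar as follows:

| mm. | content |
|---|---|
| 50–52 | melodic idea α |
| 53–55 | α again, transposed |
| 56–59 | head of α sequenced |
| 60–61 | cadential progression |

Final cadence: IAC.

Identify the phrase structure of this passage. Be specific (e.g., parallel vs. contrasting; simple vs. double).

sentence

Basic idea (measures 50–52) + its repetition (mm. 53–55) form the presentation; fragmentation and cadence (mm. 56-61) form the continuation — the 12-bar whole is a sentence.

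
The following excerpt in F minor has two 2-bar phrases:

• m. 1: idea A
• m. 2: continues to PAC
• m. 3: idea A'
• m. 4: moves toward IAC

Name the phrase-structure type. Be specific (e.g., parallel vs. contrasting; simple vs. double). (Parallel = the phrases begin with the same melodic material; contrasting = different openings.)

phrase group

The second phrase closes with an imperfect authentic cadence, which is not stronger than the first phrase's perfect authentic cadence; without a weak→strong cadential pair there is no antecedent–consequent relationship, so this is a phrase group rather than a period.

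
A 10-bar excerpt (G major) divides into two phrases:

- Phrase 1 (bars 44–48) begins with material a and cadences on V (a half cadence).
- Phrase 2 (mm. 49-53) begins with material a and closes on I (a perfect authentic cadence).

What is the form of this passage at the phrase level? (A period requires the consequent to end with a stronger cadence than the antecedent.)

parallel period

Phrase 1 ends with a half cadence (weaker) and phrase 2 with a perfect authentic cadence (stronger): antecedent + consequent = a period.
The two phrases open with the same material (a / a), so the period is parallel.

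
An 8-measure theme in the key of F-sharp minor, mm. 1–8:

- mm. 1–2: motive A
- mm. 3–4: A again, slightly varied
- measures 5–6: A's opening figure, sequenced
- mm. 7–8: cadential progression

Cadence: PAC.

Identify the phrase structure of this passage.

Basic idea (mm. 1–2) + its repetition (bars 3-4) form the presentation; fragmentation and cadence (bars 5-8) form the continuation — the 8-bar whole is a sentence.

sentence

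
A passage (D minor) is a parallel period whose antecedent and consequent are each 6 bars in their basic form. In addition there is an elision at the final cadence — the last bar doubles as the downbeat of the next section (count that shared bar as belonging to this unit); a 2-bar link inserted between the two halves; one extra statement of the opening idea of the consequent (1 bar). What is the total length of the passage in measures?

15 measures

Basic parallel period: 6 + 6 = 12 bars.
12 (basic form) + 2 (link) + 1 (extra statement) = 15.
The elision shares a bar with the next section but does not change this unit's count.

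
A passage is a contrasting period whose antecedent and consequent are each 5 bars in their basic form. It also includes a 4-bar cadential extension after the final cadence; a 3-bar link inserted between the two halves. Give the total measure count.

17 measures

Basic contrasting period: 5 + 5 = 10 bars.
10 (basic form) + 4 (cadential extension) + 3 (link) = 17.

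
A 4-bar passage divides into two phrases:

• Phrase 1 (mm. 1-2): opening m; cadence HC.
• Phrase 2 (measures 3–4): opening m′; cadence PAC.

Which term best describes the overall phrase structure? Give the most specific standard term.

parallel period

Phrase 1 ends with a half cadence (weaker) and phrase 2 with a perfect authentic cadence (stronger): antecedent + consequent = a period.
The two phrases open with the same material (m / m′), so the period is parallel.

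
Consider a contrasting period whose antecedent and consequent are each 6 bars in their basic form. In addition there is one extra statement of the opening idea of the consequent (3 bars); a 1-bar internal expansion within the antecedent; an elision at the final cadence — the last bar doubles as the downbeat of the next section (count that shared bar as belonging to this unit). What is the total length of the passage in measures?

Basic contrasting period: 6 + 6 = 12 bars.
12 (basic form) + 3 (extra statement) + 1 (internal expansion) = 16.
The elision shares a bar with the next section but does not change this unit's count.

16 measures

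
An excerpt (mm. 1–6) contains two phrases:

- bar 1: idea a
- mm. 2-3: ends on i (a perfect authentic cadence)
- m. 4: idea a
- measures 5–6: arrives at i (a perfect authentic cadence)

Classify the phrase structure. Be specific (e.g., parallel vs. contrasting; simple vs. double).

repeated phrase

Both phrases have the same opening (a) and the same cadence (perfect authentic cadence): the second is a restatement, not a consequent, so this is a repeated phrase rather than a period.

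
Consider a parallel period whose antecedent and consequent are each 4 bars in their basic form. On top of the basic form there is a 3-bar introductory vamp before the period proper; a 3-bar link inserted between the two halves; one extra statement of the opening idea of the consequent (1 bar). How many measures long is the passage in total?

15 measures

Basic parallel period: 4 + 4 = 8 bars.
8 (basic form) + 3 (introduction) + 3 (link) + 1 (extra statement) = 15.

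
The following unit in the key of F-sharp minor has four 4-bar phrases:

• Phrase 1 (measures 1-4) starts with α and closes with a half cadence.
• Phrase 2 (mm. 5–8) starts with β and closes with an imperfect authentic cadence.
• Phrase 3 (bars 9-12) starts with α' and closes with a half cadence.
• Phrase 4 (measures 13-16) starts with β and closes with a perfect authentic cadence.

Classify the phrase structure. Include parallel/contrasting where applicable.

parallel double period

Four phrases in two halves: the first half (mm. 1-8) ends with an imperfect authentic cadence, the second (bars 9–16) with a perfect authentic cadence — a large antecedent–consequent pair, i.e. a double period.
Phrase 3 begins with the same material as phrase 1, making it parallel.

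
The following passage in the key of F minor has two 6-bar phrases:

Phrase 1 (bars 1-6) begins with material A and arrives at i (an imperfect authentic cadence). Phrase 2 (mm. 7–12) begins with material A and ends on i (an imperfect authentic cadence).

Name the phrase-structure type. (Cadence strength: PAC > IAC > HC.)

Both phrases have the same opening (A) and the same cadence (imperfect authentic cadence): the second is a restatement, not a consequent, so this is a repeated phrase rather than a period.

repeated phrase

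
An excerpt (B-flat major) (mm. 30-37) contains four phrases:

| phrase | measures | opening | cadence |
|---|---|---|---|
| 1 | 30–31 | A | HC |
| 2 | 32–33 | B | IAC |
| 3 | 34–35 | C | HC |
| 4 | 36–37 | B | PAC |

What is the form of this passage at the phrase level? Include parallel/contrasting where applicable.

contrasting double period

Four phrases in two halves: the first half (mm. 30–33) ends with an imperfect authentic cadence, the second (mm. 34–37) with a perfect authentic cadence — a large antecedent–consequent pair, i.e. a double period.
Phrase 3 begins with different material from phrase 1, making it contrasting.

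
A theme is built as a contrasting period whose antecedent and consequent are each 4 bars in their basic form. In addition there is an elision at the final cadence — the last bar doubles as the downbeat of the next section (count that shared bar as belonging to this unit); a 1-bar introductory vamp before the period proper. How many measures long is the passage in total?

9 measures

Basic contrasting period: 4 + 4 = 8 bars.
8 (basic form) + 1 (introduction) = 9.
The elision shares a bar with the next section but does not change this unit's count.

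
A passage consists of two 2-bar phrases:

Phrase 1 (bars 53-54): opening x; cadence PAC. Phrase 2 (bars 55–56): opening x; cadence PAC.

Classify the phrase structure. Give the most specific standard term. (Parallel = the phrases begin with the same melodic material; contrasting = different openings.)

repeated phrase

Both phrases have the same opening (x) and the same cadence (perfect authentic cadence): the second is a restatement, not a consequent, so this is a repeated phrase rather than a period.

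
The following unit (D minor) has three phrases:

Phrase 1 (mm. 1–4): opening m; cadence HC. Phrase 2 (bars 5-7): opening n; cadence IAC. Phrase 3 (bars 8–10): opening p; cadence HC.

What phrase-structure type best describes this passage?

phrase group

The final phrase closes with a half cadence, which is not stronger than the preceding imperfect authentic cadence; the 3 phrases lack an overall antecedent–consequent design and so form a phrase group.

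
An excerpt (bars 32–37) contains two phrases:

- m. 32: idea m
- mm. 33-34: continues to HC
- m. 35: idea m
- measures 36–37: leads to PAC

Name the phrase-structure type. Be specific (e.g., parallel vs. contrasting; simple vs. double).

Phrase 1 ends with a half cadence (weaker) and phrase 2 with a perfect authentic cadence (stronger): antecedent + consequent = a period.
The two phrases open with the same material (m / m), so the period is parallel.

parallel period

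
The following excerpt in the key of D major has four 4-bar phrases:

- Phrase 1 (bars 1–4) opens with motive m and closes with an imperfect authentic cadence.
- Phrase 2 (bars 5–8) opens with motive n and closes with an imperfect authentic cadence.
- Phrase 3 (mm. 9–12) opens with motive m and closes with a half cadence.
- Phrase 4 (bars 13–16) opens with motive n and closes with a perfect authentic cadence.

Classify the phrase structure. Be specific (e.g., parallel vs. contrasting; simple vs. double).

parallel double period

Four phrases in two halves: the first half (bars 1-8) ends with an imperfect authentic cadence, the second (bars 9–16) with a perfect authentic cadence — a large antecedent–consequent pair, i.e. a double period.
Phrase 3 begins with the same material as phrase 1, making it parallel.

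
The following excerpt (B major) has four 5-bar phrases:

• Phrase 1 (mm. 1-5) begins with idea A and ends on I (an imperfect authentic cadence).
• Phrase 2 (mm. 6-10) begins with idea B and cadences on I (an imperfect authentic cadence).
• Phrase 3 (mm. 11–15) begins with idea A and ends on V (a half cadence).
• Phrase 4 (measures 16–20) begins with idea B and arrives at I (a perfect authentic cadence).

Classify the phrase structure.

parallel double period

Four phrases in two halves: the first half (mm. 1–10) ends with an imperfect authentic cadence, the second (mm. 11–20) with a perfect authentic cadence — a large antecedent–consequent pair, i.e. a double period.
Phrase 3 begins with the same material as phrase 1, making it parallel.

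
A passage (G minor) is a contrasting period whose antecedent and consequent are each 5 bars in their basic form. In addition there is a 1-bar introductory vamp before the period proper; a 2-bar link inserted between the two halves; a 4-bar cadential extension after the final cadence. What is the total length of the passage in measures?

Basic contrasting period: 5 + 5 = 10 bars.
10 (basic form) + 1 (introduction) + 2 (link) + 4 (cadential extension) = 17.

17 measures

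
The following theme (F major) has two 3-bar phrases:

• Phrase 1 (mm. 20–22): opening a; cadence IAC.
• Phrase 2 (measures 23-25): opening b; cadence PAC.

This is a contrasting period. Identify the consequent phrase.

The phrase ending with the weaker cadence (imperfect authentic cadence) is the antecedent; the one ending more conclusively (perfect authentic cadence) is the consequent. The consequent is phrase 2.

phrase 2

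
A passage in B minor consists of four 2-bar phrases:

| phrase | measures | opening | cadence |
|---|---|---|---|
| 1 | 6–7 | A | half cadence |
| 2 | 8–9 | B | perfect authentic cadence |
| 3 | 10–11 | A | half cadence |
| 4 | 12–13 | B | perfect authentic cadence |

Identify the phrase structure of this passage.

repeated period

The cadence pattern HC–PAC–HC–PAC is weak–strong twice, and phrases 3–4 restate phrases 1–2: a period heard twice, not a double period (which would end weakly at phrase 2).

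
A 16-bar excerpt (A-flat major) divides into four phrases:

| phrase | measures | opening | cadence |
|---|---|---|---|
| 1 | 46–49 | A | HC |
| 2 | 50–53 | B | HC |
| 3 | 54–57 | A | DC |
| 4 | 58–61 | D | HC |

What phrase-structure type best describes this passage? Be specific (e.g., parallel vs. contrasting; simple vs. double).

phrase group

Phrase 4 ends with a half cadence, no stronger than phrase 2's half cadence, so the four phrases do not form a double period; nor do phrases 3–4 duplicate 1–2, so it is not a repeated period. With no phrase reaching a conclusive cadence, the passage is a phrase group.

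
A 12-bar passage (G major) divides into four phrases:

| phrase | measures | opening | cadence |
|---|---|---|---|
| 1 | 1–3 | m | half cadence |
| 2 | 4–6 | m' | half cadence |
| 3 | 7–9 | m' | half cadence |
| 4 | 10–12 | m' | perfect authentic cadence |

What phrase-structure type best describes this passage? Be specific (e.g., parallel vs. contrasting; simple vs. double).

parallel double period

Four phrases in two halves: the first half (mm. 1-6) ends with a half cadence, the second (measures 7-12) with a perfect authentic cadence — a large antecedent–consequent pair, i.e. a double period.
Phrase 3 begins with the same material as phrase 1, making it parallel.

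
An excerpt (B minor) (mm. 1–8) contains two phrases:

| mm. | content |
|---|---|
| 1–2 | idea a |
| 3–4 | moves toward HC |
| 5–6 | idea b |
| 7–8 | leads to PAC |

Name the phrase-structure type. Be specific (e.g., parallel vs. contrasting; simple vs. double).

contrasting period

Phrase 1 ends with a half cadence (weaker) and phrase 2 with a perfect authentic cadence (stronger): antecedent + consequent = a period.
The two phrases open with different material (a / b), so the period is contrasting.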